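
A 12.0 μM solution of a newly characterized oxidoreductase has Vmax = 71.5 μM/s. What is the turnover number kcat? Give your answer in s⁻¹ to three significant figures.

kcat = Vmax/[E]total = 71.5 μM/s / 12.0 μM = 5.96 s⁻¹.

5.96 s⁻¹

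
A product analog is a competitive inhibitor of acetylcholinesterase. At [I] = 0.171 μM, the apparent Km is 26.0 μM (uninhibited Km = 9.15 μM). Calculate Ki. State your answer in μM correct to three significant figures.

Competitive: Km,app = α·Km with α = 1 + [I]/Ki.
α = Km,app/Km = 26.0/9.15 = 2.842.
Since α = 1 + [I]/Ki, [I]/Ki = 2.842 − 1 = 1.842 and Ki = 0.171/1.842 = 0.0929 μM.

0.0929 μM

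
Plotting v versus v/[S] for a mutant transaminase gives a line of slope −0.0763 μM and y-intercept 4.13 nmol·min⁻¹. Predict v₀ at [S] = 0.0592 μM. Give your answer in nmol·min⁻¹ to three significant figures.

1.80 nmol·min⁻¹

In the Eadie–Hofstee form v = Vmax − Km·(v/[S]), the slope is −Km and the intercept is Vmax, so Km = 0.0763 μM and Vmax = 4.13 nmol·min⁻¹.
v = 4.13 × 0.0592/(0.0763 + 0.0592) = 1.80 nmol·min⁻¹.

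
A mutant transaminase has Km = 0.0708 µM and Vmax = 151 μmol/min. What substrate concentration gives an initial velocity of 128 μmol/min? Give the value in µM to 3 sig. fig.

0.394 µM

The required fractional saturation is v/Vmax = 128/151 = 0.8477.
Then [S]/(Km+[S]) = 0.8477 ⇒ [S] = 0.0708 × 0.8477/(1 − 0.8477) = 0.394 µM.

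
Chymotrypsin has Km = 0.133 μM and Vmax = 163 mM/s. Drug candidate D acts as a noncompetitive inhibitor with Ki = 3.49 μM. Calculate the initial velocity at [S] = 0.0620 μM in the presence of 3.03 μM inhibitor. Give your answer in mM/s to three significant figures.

α = 1 + [I]/Ki = 1 + 3.03/3.49 = 1.868.
For a noncompetitive inhibitor, Vmax is reduced to Vmax/α while Km is unchanged: Km,app = 0.133 μM, Vmax,app = 87.3 mM/s.
v = Vmax,app·[S]/(Km,app + [S]) = 87.3 × 0.0620/(0.133 + 0.0620) = 27.7 mM/s.

27.7 mM/s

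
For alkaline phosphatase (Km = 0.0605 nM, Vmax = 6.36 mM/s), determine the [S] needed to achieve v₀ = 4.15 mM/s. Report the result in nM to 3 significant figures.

The required fractional saturation is v/Vmax = 4.15/6.36 = 0.6525.
Then [S]/(Km+[S]) = 0.6525 ⇒ [S] = 0.0605 × 0.6525/(1 − 0.6525) = 0.114 nM.

0.114 nM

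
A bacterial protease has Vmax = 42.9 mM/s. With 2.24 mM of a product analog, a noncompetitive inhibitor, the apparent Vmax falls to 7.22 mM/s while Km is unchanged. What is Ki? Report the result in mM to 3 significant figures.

0.453 mM

Noncompetitive: Vmax,app = Vmax/α with α = 1 + [I]/Ki.
α = Vmax/Vmax,app = 42.9/7.22 = 5.942.
Since α = 1 + [I]/Ki, [I]/Ki = 5.942 − 1 = 4.942 and Ki = 2.24/4.942 = 0.453 mM.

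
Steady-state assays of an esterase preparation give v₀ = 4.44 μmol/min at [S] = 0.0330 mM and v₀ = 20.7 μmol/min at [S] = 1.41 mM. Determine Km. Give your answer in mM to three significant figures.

In reciprocal form, 1/v = (Km/Vmax)·(1/[S]) + 1/Vmax. The two points give (1/[S], 1/v) = (30.30, 0.2252) and (0.7092, 0.04831).
Slope = (0.2252 − 0.04831)/(30.30 − 0.7092) = 0.005978; intercept = 0.2252 − 0.005978×30.30 = 0.04407.
Vmax = 1/intercept = 22.7 μmol/min; Km = slope × Vmax = 0.005978 × 22.7 = 0.136 mM.

0.136 mM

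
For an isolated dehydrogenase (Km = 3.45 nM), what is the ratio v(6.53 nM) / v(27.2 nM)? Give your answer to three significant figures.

The fractional saturations are [S]/(Km+[S]) = 27.2/30.65 = 0.8874 and 6.53/9.980 = 0.6543.
v₂/v₁ is just their ratio: 0.6543/0.8874 = 0.737.

0.737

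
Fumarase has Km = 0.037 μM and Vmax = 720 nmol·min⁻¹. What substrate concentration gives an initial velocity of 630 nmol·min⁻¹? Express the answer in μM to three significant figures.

Rearranging v = Vmax[S]/(Km+[S]) gives [S] = Km·v/(Vmax − v).
[S] = 0.037 × 630 / (720 − 630) = 23.31/90.00 = 0.259 μM.

0.259 μM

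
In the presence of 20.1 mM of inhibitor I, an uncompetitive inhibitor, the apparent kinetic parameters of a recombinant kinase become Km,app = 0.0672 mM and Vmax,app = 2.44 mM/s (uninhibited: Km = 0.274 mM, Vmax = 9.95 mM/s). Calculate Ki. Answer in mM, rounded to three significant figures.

Uncompetitive: Vmax,app = Vmax/α (and Km,app = Km/α) with α = 1 + [I]/Ki.
α = Vmax/Vmax,app = 9.95/2.44 = 4.078.
Ki = [I]/(α − 1) = 20.1/3.078 = 6.53 mM.

6.53 mM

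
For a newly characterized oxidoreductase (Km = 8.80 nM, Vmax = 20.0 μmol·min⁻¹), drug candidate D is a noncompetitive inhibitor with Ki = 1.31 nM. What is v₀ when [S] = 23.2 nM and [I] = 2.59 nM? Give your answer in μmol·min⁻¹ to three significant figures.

With α = 1 + [I]/Ki = 1 + 2.59/1.31 = 2.977, the noncompetitive rate law is v = (Vmax/α)·[S] / (Km + [S]).
v = (20.0/2.977)×23.2 / (8.80 + 23.2) = 155.9/32.00 = 4.87 μmol·min⁻¹.

4.87 μmol·min⁻¹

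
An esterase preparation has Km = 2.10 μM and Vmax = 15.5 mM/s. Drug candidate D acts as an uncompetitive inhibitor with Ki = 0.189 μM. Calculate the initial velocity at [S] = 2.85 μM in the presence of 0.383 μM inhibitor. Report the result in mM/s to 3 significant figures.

With α = 1 + [I]/Ki = 1 + 0.383/0.189 = 3.026, the uncompetitive rate law is v = (Vmax/α)·[S] / (Km/α + [S]).
v = (15.5/3.026)×2.85 / (2.10/3.026 + 2.85) = 14.60/3.544 = 4.12 mM/s.

4.12 mM/s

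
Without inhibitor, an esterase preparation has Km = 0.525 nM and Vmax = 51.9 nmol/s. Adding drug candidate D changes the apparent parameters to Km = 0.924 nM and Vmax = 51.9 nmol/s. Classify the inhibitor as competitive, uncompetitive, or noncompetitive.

Km increases (0.525 → 0.924 nM) while Vmax is unchanged — the hallmark of competitive inhibition.

competitive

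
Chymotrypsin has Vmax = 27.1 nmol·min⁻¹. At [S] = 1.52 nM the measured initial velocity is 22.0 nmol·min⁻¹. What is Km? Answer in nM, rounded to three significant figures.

0.352 nM

v/Vmax = 22.0/27.1 = 0.8118 = [S]/(Km+[S]).
So Km + [S] = [S]/0.8118 = 1.872 nM, giving Km = 1.872 − 1.52 = 0.352 nM.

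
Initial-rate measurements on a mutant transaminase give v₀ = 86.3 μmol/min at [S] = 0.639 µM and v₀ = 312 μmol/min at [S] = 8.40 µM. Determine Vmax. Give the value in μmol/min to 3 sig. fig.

398 μmol/min

From v = Vmax[S]/(Km+[S]), each point gives Vmax = v(Km+[S])/[S].
Equating: 86.3(Km+0.639)/0.639 = 312(Km+8.40)/8.40.
135.1·Km + 86.3 = 37.14·Km + 312, so (135.1 − 37.14)·Km = 312 − 86.3.
Km = 225.7/97.91 = 2.31 µM; then Vmax = 86.3(2.31+0.639)/0.639 = 398 μmol/min.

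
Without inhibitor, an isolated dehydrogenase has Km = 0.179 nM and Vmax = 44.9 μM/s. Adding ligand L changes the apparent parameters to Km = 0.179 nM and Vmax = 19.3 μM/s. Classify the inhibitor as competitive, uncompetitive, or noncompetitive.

noncompetitive

Vmax decreases (44.9 → 19.3 μM/s) while Km is unchanged — pure noncompetitive inhibition.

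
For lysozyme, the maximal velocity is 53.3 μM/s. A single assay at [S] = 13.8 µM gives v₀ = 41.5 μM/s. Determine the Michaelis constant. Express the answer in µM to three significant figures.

From v = Vmax[S]/(Km+[S]), Km = [S](Vmax − v)/v.
Km = 13.8 × (53.3 − 41.5) / 41.5 = 162.8/41.5 = 3.92 µM.

3.92 µM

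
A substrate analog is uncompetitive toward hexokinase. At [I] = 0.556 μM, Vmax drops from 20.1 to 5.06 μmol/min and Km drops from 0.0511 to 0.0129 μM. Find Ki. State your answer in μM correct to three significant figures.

0.187 μM

Uncompetitive: Vmax,app = Vmax/α (and Km,app = Km/α) with α = 1 + [I]/Ki.
α = Vmax/Vmax,app = 20.1/5.06 = 3.972.
Since α = 1 + [I]/Ki, [I]/Ki = 3.972 − 1 = 2.972 and Ki = 0.556/2.972 = 0.187 μM.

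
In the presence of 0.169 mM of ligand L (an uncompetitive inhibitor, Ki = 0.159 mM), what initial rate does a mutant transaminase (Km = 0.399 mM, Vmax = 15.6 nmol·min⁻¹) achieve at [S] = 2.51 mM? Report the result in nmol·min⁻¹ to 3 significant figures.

With α = 1 + [I]/Ki = 1 + 0.169/0.159 = 2.063, the uncompetitive rate law is v = (Vmax/α)·[S] / (Km/α + [S]).
v = (15.6/2.063)×2.51 / (0.399/2.063 + 2.51) = 18.98/2.703 = 7.02 nmol·min⁻¹.

7.02 nmol·min⁻¹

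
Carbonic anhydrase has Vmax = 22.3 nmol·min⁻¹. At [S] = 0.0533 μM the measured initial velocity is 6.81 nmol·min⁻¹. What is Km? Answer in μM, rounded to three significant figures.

From v = Vmax[S]/(Km+[S]), Km = [S](Vmax − v)/v.
Km = 0.0533 × (22.3 − 6.81) / 6.81 = 0.8256/6.81 = 0.121 μM.

0.121 μM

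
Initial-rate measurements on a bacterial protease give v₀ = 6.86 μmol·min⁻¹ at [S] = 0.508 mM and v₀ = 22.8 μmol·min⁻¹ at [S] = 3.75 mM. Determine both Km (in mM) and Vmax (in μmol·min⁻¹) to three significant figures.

Km = 2.15 mM; Vmax = 35.9 μmol·min⁻¹

From v = Vmax[S]/(Km+[S]), each point gives Vmax = v(Km+[S])/[S].
Equating: 6.86(Km+0.508)/0.508 = 22.8(Km+3.75)/3.75.
13.50·Km + 6.86 = 6.080·Km + 22.8, so (13.50 − 6.080)·Km = 22.8 − 6.86.
Km = 15.94/7.424 = 2.15 mM; then Vmax = 6.86(2.15+0.508)/0.508 = 35.9 μmol·min⁻¹.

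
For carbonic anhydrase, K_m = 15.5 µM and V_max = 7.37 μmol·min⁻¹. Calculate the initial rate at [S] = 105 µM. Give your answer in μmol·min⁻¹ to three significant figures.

[S]/(Km+[S]) = 105/120.5 = 0.8714, the fractional saturation.
v = 0.8714 × Vmax = 0.8714 × 7.37 = 6.42 μmol·min⁻¹.

6.42 μmol·min⁻¹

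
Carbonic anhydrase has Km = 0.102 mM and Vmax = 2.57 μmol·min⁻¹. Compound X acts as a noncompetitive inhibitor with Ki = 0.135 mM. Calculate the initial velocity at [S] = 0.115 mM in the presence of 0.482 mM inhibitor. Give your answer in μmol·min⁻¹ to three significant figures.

With α = 1 + [I]/Ki = 1 + 0.482/0.135 = 4.570, the noncompetitive rate law is v = (Vmax/α)·[S] / (Km + [S]).
v = (2.57/4.570)×0.115 / (0.102 + 0.115) = 0.06467/0.2170 = 0.298 μmol·min⁻¹.

0.298 μmol·min⁻¹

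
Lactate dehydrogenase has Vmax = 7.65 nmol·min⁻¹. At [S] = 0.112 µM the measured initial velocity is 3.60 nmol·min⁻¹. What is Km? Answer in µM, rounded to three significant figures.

0.126 µM

From v = Vmax[S]/(Km+[S]), Km = [S](Vmax − v)/v.
Km = 0.112 × (7.65 − 3.60) / 3.60 = 0.4536/3.60 = 0.126 µM.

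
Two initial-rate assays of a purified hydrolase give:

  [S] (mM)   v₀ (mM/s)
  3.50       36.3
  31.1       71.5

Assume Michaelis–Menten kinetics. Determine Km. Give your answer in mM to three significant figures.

4.36 mM

In reciprocal form, 1/v = (Km/Vmax)·(1/[S]) + 1/Vmax. The two points give (1/[S], 1/v) = (0.2857, 0.02755) and (0.03215, 0.01399).
Slope = (0.02755 − 0.01399)/(0.2857 − 0.03215) = 0.05349; intercept = 0.02755 − 0.05349×0.2857 = 0.01227.
Vmax = 1/intercept = 81.5 mM/s; Km = slope × Vmax = 0.05349 × 81.5 = 4.36 mM.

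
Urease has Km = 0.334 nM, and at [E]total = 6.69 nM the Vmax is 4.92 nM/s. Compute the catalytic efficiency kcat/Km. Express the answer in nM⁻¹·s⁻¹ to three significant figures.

kcat = Vmax/[E]total = 4.92/6.69 = 0.735 s⁻¹.
kcat/Km = 0.735/0.334 = 2.20 nM⁻¹·s⁻¹.

2.20 nM⁻¹·s⁻¹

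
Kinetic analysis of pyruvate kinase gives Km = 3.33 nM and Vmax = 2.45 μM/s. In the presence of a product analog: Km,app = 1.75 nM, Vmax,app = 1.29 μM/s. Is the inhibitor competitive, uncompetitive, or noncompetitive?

Both Km and Vmax decrease by the same factor (~1.90-fold) — characteristic of uncompetitive inhibition.

uncompetitive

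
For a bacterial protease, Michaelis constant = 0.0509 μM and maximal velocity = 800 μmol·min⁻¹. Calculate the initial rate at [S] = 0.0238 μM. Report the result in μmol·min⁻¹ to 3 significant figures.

255 μmol·min⁻¹

[S]/(Km+[S]) = 0.0238/0.07470 = 0.3186, the fractional saturation.
v = 0.3186 × Vmax = 0.3186 × 800 = 255 μmol·min⁻¹.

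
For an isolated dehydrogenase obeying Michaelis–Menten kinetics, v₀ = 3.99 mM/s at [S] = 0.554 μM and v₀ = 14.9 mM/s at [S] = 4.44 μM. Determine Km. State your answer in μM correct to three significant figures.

2.84 μM

From v = Vmax[S]/(Km+[S]), each point gives Vmax = v(Km+[S])/[S].
Equating: 3.99(Km+0.554)/0.554 = 14.9(Km+4.44)/4.44.
7.202·Km + 3.99 = 3.356·Km + 14.9, so (7.202 − 3.356)·Km = 14.9 − 3.99.
Km = 10.91/3.846 = 2.84 μM; then Vmax = 3.99(2.84+0.554)/0.554 = 24.4 mM/s.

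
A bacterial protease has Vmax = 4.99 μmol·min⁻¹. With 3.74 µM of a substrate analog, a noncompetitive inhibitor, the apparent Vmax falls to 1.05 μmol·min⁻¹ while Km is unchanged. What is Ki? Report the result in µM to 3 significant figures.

0.997 µM

Noncompetitive: Vmax,app = Vmax/α with α = 1 + [I]/Ki.
α = Vmax/Vmax,app = 4.99/1.05 = 4.752.
Ki = [I]/(α − 1) = 3.74/3.752 = 0.997 µM.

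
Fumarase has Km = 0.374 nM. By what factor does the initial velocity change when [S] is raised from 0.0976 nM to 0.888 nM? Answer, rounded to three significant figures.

The fractional saturations are [S]/(Km+[S]) = 0.0976/0.4716 = 0.2070 and 0.888/1.262 = 0.7036.
v₂/v₁ is just their ratio: 0.7036/0.2070 = 3.40.

3.40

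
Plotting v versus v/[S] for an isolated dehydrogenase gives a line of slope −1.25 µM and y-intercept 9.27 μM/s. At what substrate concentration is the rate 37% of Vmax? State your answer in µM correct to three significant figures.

0.734 µM

The Eadie–Hofstee slope gives Km = 1.25 µM (slope = −Km).
v/Vmax = [S]/(Km+[S]) = 0.37 ⇒ [S] = Km·0.37/(1−0.37) = 1.25 × 0.5873 = 0.734 µM.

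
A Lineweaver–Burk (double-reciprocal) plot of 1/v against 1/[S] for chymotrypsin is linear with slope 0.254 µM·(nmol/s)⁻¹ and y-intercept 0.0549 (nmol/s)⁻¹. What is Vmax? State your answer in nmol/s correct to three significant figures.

The y-intercept of a Lineweaver–Burk plot equals 1/Vmax, so Vmax = 1/0.0549 = 18.2 nmol/s.

18.2 nmol/s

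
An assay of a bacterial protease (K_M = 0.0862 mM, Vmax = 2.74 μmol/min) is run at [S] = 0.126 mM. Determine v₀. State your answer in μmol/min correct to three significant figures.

[S]/(Km+[S]) = 0.126/0.2122 = 0.5938, the fractional saturation.
v = 0.5938 × Vmax = 0.5938 × 2.74 = 1.63 μmol/min.

1.63 μmol/min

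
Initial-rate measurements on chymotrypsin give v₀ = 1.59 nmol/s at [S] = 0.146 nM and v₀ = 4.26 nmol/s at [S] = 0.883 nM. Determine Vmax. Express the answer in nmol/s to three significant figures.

6.38 nmol/s

From v = Vmax[S]/(Km+[S]), each point gives Vmax = v(Km+[S])/[S].
Equating: 1.59(Km+0.146)/0.146 = 4.26(Km+0.883)/0.883.
10.89·Km + 1.59 = 4.824·Km + 4.26, so (10.89 − 4.824)·Km = 4.26 − 1.59.
Km = 2.670/6.066 = 0.440 nM; then Vmax = 1.59(0.440+0.146)/0.146 = 6.38 nmol/s.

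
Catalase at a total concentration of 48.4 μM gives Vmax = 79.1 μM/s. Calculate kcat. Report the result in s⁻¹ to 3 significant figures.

1.63 s⁻¹

kcat = Vmax/[E]total = 79.1 μM/s / 48.4 μM = 1.63 s⁻¹.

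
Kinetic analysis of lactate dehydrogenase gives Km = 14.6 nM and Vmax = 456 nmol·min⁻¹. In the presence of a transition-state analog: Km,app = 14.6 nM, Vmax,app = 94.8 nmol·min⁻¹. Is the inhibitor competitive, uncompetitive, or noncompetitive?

Vmax decreases (456 → 94.8 nmol·min⁻¹) while Km is unchanged — pure noncompetitive inhibition.

noncompetitive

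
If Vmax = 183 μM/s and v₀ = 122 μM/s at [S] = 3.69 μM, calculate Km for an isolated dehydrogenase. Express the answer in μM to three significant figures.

1.84 μM

v/Vmax = 122/183 = 0.6667 = [S]/(Km+[S]).
So Km + [S] = [S]/0.6667 = 5.535 μM, giving Km = 5.535 − 3.69 = 1.84 μM.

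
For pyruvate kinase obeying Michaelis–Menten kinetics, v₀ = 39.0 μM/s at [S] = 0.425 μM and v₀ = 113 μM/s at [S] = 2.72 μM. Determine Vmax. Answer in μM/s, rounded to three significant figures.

From v = Vmax[S]/(Km+[S]), each point gives Vmax = v(Km+[S])/[S].
Equating: 39.0(Km+0.425)/0.425 = 113(Km+2.72)/2.72.
91.76·Km + 39.0 = 41.54·Km + 113, so (91.76 − 41.54)·Km = 113 − 39.0.
Km = 74.00/50.22 = 1.47 μM; then Vmax = 39.0(1.47+0.425)/0.425 = 174 μM/s.

174 μM/s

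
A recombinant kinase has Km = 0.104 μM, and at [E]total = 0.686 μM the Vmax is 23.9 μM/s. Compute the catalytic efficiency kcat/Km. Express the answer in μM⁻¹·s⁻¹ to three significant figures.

335 μM⁻¹·s⁻¹

kcat = Vmax/[E]total = 23.9/0.686 = 34.8 s⁻¹.
kcat/Km = 34.8/0.104 = 335 μM⁻¹·s⁻¹.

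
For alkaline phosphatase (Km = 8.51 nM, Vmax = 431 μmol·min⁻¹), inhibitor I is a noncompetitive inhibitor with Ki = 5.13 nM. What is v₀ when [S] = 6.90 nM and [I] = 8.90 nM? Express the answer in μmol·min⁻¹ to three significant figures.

70.6 μmol·min⁻¹

With α = 1 + [I]/Ki = 1 + 8.90/5.13 = 2.735, the noncompetitive rate law is v = (Vmax/α)·[S] / (Km + [S]).
v = (431/2.735)×6.90 / (8.51 + 6.90) = 1087/15.41 = 70.6 μmol·min⁻¹.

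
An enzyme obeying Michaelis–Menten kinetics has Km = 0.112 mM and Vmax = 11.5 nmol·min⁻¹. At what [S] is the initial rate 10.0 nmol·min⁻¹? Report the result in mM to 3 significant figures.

Rearranging v = Vmax[S]/(Km+[S]) gives [S] = Km·v/(Vmax − v).
[S] = 0.112 × 10.0 / (11.5 − 10.0) = 1.120/1.500 = 0.747 mM.

0.747 mM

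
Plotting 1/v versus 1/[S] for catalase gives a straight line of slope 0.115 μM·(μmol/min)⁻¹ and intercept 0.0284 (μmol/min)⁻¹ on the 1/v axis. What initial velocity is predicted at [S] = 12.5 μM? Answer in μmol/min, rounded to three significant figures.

26.6 μmol/min

The y-intercept is 1/Vmax, so Vmax = 1/0.0284 = 35.2 μmol/min.
The slope is Km/Vmax, so Km = 0.115 × 35.2 = 4.05 μM.
Then v = 35.2 × 12.5/(4.05 + 12.5) = 26.6 μmol/min.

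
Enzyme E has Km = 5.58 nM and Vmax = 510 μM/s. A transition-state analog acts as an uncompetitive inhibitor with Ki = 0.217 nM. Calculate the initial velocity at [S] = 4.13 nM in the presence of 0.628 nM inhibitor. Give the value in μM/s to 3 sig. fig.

α = 1 + [I]/Ki = 1 + 0.628/0.217 = 3.894.
For an uncompetitive inhibitor, both parameters are divided by α, giving Vmax/α and Km/α: Km,app = 1.43 nM, Vmax,app = 131 μM/s.
v = Vmax,app·[S]/(Km,app + [S]) = 131 × 4.13/(1.43 + 4.13) = 97.2 μM/s.

97.2 μM/s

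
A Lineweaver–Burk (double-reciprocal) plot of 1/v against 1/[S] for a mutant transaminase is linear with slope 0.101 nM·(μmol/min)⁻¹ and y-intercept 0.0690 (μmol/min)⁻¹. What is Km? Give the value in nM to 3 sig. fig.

y-intercept = 1/Vmax ⇒ Vmax = 14.5 μmol/min; slope = Km/Vmax ⇒ Km = slope × Vmax.
Km = 0.101 × 14.5 = 1.46 nM.

1.46 nM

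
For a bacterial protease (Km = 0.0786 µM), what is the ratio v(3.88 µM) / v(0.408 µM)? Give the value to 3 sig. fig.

Since Vmax cancels, v₂/v₁ = [S]₂(Km+[S]₁) / [S]₁(Km+[S]₂).
= 3.88×(0.0786+0.408) / (0.408×(0.0786+3.88)) = 1.888/1.615 = 1.17.

1.17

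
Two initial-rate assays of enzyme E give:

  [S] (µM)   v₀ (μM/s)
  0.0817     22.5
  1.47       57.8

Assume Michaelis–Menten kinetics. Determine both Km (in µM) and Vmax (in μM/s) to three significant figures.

Km = 0.150 µM; Vmax = 63.7 μM/s

From v = Vmax[S]/(Km+[S]), each point gives Vmax = v(Km+[S])/[S].
Equating: 22.5(Km+0.0817)/0.0817 = 57.8(Km+1.47)/1.47.
275.4·Km + 22.5 = 39.32·Km + 57.8, so (275.4 − 39.32)·Km = 57.8 − 22.5.
Km = 35.30/236.1 = 0.150 µM; then Vmax = 22.5(0.150+0.0817)/0.0817 = 63.7 μM/s.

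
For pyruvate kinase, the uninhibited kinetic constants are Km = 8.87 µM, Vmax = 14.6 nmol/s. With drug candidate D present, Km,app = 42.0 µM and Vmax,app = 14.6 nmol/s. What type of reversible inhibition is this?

competitive

Km increases (8.87 → 42.0 µM) while Vmax is unchanged — the hallmark of competitive inhibition.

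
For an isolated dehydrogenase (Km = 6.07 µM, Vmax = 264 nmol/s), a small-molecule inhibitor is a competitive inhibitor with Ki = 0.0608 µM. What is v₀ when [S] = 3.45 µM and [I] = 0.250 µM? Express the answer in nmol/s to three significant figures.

26.4 nmol/s

α = 1 + [I]/Ki = 1 + 0.250/0.0608 = 5.112.
For a competitive inhibitor, Vmax is unchanged and the apparent Km becomes α·Km: Km,app = 31.0 µM, Vmax,app = 264 nmol/s.
v = Vmax,app·[S]/(Km,app + [S]) = 264 × 3.45/(31.0 + 3.45) = 26.4 nmol/s.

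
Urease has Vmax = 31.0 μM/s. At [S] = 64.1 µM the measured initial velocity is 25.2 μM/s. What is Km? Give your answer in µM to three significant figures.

14.8 µM

From v = Vmax[S]/(Km+[S]), Km = [S](Vmax − v)/v.
Km = 64.1 × (31.0 − 25.2) / 25.2 = 371.8/25.2 = 14.8 µM.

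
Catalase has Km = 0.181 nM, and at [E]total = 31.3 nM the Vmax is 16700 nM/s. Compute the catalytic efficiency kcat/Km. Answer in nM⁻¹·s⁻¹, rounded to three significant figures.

kcat = Vmax/[E]total = 16700/31.3 = 534 s⁻¹.
kcat/Km = 534/0.181 = 2950 nM⁻¹·s⁻¹.

2950 nM⁻¹·s⁻¹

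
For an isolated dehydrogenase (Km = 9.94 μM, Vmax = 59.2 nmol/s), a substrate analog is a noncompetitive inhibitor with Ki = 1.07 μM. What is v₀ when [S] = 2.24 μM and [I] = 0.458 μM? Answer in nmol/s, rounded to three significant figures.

α = 1 + [I]/Ki = 1 + 0.458/1.07 = 1.428.
For a noncompetitive inhibitor, Vmax is reduced to Vmax/α while Km is unchanged: Km,app = 9.94 μM, Vmax,app = 41.5 nmol/s.
v = Vmax,app·[S]/(Km,app + [S]) = 41.5 × 2.24/(9.94 + 2.24) = 7.62 nmol/s.

7.62 nmol/s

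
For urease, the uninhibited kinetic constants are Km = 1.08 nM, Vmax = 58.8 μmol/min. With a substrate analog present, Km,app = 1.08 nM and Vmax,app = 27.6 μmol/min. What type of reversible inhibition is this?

noncompetitive

Vmax decreases (58.8 → 27.6 μmol/min) while Km is unchanged — pure noncompetitive inhibition.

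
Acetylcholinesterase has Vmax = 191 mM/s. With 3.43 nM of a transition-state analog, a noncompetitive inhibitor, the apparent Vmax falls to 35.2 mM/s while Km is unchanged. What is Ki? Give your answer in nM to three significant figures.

0.775 nM

Noncompetitive: Vmax,app = Vmax/α with α = 1 + [I]/Ki.
α = Vmax/Vmax,app = 191/35.2 = 5.426.
Ki = [I]/(α − 1) = 3.43/4.426 = 0.775 nM.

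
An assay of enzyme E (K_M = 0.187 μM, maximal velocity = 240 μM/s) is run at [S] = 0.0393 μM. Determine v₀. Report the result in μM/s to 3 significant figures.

[S]/(Km+[S]) = 0.0393/0.2263 = 0.1737, the fractional saturation.
v = 0.1737 × Vmax = 0.1737 × 240 = 41.7 μM/s.

41.7 μM/s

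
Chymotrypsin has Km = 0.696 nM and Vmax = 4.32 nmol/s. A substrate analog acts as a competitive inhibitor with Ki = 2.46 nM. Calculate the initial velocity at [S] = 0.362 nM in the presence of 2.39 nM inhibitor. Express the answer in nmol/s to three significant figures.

0.902 nmol/s

With α = 1 + [I]/Ki = 1 + 2.39/2.46 = 1.972, the competitive rate law is v = Vmax[S] / (αKm + [S]).
v = 4.32×0.362 / (1.972×0.696 + 0.362) = 1.564/1.734 = 0.902 nmol/s.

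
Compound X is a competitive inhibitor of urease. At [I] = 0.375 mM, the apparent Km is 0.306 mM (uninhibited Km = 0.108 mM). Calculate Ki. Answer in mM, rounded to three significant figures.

Competitive: Km,app = α·Km with α = 1 + [I]/Ki.
α = Km,app/Km = 0.306/0.108 = 2.833.
Ki = [I]/(α − 1) = 0.375/1.833 = 0.205 mM.

0.205 mM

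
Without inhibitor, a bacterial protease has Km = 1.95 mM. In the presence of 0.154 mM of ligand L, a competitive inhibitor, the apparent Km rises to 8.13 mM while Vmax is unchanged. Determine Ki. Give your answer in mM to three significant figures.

Competitive: Km,app = α·Km with α = 1 + [I]/Ki.
α = Km,app/Km = 8.13/1.95 = 4.169.
Since α = 1 + [I]/Ki, [I]/Ki = 4.169 − 1 = 3.169 and Ki = 0.154/3.169 = 0.0486 mM.

0.0486 mM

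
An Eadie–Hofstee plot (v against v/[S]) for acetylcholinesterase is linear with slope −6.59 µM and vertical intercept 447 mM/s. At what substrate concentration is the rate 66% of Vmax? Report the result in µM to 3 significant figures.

12.8 µM

The Eadie–Hofstee slope gives Km = 6.59 µM (slope = −Km).
v/Vmax = [S]/(Km+[S]) = 0.66 ⇒ [S] = Km·0.66/(1−0.66) = 6.59 × 1.941 = 12.8 µM.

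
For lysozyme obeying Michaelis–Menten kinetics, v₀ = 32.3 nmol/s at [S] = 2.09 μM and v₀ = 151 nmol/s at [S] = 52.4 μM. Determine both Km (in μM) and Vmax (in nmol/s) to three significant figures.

Km = 9.44 μM; Vmax = 178 nmol/s

In reciprocal form, 1/v = (Km/Vmax)·(1/[S]) + 1/Vmax. The two points give (1/[S], 1/v) = (0.4785, 0.03096) and (0.01908, 0.006623).
Slope = (0.03096 − 0.006623)/(0.4785 − 0.01908) = 0.05298; intercept = 0.03096 − 0.05298×0.4785 = 0.005611.
Vmax = 1/intercept = 178 nmol/s; Km = slope × Vmax = 0.05298 × 178 = 9.44 μM.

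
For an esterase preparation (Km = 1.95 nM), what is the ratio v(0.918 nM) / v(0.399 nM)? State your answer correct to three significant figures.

The fractional saturations are [S]/(Km+[S]) = 0.399/2.349 = 0.1699 and 0.918/2.868 = 0.3201.
v₂/v₁ is just their ratio: 0.3201/0.1699 = 1.88.

1.88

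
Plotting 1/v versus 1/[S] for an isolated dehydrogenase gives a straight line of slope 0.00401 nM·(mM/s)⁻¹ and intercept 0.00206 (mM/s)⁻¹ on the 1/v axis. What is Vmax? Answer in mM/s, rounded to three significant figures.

485 mM/s

The y-intercept of a Lineweaver–Burk plot equals 1/Vmax, so Vmax = 1/0.00206 = 485 mM/s.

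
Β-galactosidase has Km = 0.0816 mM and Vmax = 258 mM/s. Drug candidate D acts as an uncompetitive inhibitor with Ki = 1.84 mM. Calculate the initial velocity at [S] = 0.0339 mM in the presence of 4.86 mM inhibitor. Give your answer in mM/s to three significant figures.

With α = 1 + [I]/Ki = 1 + 4.86/1.84 = 3.641, the uncompetitive rate law is v = (Vmax/α)·[S] / (Km/α + [S]).
v = (258/3.641)×0.0339 / (0.0816/3.641 + 0.0339) = 2.402/0.05631 = 42.7 mM/s.

42.7 mM/s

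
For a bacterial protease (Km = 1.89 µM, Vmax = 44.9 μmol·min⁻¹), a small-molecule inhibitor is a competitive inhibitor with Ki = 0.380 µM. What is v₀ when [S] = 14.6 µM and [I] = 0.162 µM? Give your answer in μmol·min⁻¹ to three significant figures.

α = 1 + [I]/Ki = 1 + 0.162/0.380 = 1.426.
For a competitive inhibitor, Vmax is unchanged and the apparent Km becomes α·Km: Km,app = 2.70 µM, Vmax,app = 44.9 μmol·min⁻¹.
v = Vmax,app·[S]/(Km,app + [S]) = 44.9 × 14.6/(2.70 + 14.6) = 37.9 μmol·min⁻¹.

37.9 μmol·min⁻¹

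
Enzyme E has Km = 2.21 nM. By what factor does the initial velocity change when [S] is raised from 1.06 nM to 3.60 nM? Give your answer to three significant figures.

1.91

The fractional saturations are [S]/(Km+[S]) = 1.06/3.270 = 0.3242 and 3.60/5.810 = 0.6196.
v₂/v₁ is just their ratio: 0.6196/0.3242 = 1.91.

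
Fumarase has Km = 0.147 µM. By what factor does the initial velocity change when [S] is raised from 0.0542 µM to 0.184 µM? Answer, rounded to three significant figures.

Since Vmax cancels, v₂/v₁ = [S]₂(Km+[S]₁) / [S]₁(Km+[S]₂).
= 0.184×(0.147+0.0542) / (0.0542×(0.147+0.184)) = 0.03702/0.01794 = 2.06.

2.06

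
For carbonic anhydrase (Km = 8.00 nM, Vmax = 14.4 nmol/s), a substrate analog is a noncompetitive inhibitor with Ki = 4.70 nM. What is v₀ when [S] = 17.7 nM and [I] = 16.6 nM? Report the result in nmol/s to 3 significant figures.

α = 1 + [I]/Ki = 1 + 16.6/4.70 = 4.532.
For a noncompetitive inhibitor, Vmax is reduced to Vmax/α while Km is unchanged: Km,app = 8.00 nM, Vmax,app = 3.18 nmol/s.
v = Vmax,app·[S]/(Km,app + [S]) = 3.18 × 17.7/(8.00 + 17.7) = 2.19 nmol/s.

2.19 nmol/s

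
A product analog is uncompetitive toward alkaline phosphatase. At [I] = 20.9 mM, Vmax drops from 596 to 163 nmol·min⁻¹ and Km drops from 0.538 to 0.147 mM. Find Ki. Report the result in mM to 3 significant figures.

7.87 mM

Uncompetitive: Vmax,app = Vmax/α (and Km,app = Km/α) with α = 1 + [I]/Ki.
α = Vmax/Vmax,app = 596/163 = 3.656.
Ki = [I]/(α − 1) = 20.9/2.656 = 7.87 mM.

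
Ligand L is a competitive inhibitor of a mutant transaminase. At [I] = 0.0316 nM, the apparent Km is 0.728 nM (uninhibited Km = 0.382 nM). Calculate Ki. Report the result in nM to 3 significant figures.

0.0349 nM

Competitive: Km,app = α·Km with α = 1 + [I]/Ki.
α = Km,app/Km = 0.728/0.382 = 1.906.
Ki = [I]/(α − 1) = 0.0316/0.9058 = 0.0349 nM.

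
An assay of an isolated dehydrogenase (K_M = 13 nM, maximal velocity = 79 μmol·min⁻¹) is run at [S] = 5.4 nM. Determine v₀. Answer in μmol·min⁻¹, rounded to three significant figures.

23.2 μmol·min⁻¹

v = Vmax·[S]/(Km + [S]) = 79 × 5.4 / (13 + 5.4)
  = 426.6 / 18.40 = 23.2 μmol·min⁻¹.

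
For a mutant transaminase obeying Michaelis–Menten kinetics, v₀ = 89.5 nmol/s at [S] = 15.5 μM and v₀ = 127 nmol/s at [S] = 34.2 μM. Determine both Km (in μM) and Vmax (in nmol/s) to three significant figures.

Km = 18.2 μM; Vmax = 195 nmol/s

From v = Vmax[S]/(Km+[S]), each point gives Vmax = v(Km+[S])/[S].
Equating: 89.5(Km+15.5)/15.5 = 127(Km+34.2)/34.2.
5.774·Km + 89.5 = 3.713·Km + 127, so (5.774 − 3.713)·Km = 127 − 89.5.
Km = 37.50/2.061 = 18.2 μM; then Vmax = 89.5(18.2+15.5)/15.5 = 195 nmol/s.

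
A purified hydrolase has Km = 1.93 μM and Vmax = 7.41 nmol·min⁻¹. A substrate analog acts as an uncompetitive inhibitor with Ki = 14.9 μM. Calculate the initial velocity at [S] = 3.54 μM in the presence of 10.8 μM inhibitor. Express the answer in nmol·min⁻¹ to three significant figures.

3.26 nmol·min⁻¹

With α = 1 + [I]/Ki = 1 + 10.8/14.9 = 1.725, the uncompetitive rate law is v = (Vmax/α)·[S] / (Km/α + [S]).
v = (7.41/1.725)×3.54 / (1.93/1.725 + 3.54) = 15.21/4.659 = 3.26 nmol·min⁻¹.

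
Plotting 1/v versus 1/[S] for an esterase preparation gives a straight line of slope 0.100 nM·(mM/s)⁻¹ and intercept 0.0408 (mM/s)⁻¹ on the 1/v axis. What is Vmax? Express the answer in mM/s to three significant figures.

The y-intercept of a Lineweaver–Burk plot equals 1/Vmax, so Vmax = 1/0.0408 = 24.5 mM/s.

24.5 mM/s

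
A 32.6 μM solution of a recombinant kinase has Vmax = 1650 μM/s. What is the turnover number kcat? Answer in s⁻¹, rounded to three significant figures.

kcat = Vmax/[E]total = 1650 μM/s / 32.6 μM = 50.6 s⁻¹.

50.6 s⁻¹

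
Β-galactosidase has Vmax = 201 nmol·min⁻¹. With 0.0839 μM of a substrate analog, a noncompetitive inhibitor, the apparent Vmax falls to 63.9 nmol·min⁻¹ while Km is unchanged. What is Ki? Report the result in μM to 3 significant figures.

0.0391 μM

Noncompetitive: Vmax,app = Vmax/α with α = 1 + [I]/Ki.
α = Vmax/Vmax,app = 201/63.9 = 3.146.
Since α = 1 + [I]/Ki, [I]/Ki = 3.146 − 1 = 2.146 and Ki = 0.0839/2.146 = 0.0391 μM.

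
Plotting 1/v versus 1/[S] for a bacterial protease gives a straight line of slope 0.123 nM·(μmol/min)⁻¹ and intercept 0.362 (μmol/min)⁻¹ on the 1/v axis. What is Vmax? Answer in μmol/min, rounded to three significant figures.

2.76 μmol/min

The y-intercept of a Lineweaver–Burk plot equals 1/Vmax, so Vmax = 1/0.362 = 2.76 μmol/min.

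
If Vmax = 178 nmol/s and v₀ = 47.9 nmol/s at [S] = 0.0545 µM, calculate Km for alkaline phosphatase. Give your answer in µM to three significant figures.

0.148 µM

From v = Vmax[S]/(Km+[S]), Km = [S](Vmax − v)/v.
Km = 0.0545 × (178 − 47.9) / 47.9 = 7.090/47.9 = 0.148 µM.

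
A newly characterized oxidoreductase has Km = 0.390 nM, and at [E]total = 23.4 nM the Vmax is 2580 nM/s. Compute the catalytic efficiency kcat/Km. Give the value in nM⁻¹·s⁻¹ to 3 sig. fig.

283 nM⁻¹·s⁻¹

kcat = Vmax/[E]total = 2580/23.4 = 110 s⁻¹.
kcat/Km = 110/0.390 = 283 nM⁻¹·s⁻¹.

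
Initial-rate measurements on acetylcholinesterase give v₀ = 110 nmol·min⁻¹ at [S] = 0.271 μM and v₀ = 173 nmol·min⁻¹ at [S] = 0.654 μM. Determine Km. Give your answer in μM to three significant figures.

0.446 μM

In reciprocal form, 1/v = (Km/Vmax)·(1/[S]) + 1/Vmax. The two points give (1/[S], 1/v) = (3.690, 0.009091) and (1.529, 0.005780).
Slope = (0.009091 − 0.005780)/(3.690 − 1.529) = 0.001532; intercept = 0.009091 − 0.001532×3.690 = 0.003438.
Vmax = 1/intercept = 291 nmol·min⁻¹; Km = slope × Vmax = 0.001532 × 291 = 0.446 μM.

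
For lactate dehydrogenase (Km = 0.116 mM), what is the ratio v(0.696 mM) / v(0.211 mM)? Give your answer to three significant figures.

The fractional saturations are [S]/(Km+[S]) = 0.211/0.3270 = 0.6453 and 0.696/0.8120 = 0.8571.
v₂/v₁ is just their ratio: 0.8571/0.6453 = 1.33.

1.33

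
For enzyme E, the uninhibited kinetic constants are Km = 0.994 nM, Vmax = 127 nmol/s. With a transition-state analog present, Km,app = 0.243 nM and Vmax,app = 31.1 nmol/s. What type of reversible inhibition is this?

Both Km and Vmax decrease by the same factor (~4.09-fold) — characteristic of uncompetitive inhibition.

uncompetitive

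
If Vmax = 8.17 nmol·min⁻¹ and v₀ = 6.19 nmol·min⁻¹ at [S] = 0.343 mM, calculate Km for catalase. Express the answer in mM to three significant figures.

0.110 mM

v/Vmax = 6.19/8.17 = 0.7576 = [S]/(Km+[S]).
So Km + [S] = [S]/0.7576 = 0.4527 mM, giving Km = 0.4527 − 0.343 = 0.110 mM.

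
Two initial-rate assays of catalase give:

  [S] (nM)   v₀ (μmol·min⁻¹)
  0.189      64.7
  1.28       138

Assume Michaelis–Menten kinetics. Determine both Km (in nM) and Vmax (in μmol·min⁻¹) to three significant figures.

Km = 0.313 nM; Vmax = 172 μmol·min⁻¹

From v = Vmax[S]/(Km+[S]), each point gives Vmax = v(Km+[S])/[S].
Equating: 64.7(Km+0.189)/0.189 = 138(Km+1.28)/1.28.
342.3·Km + 64.7 = 107.8·Km + 138, so (342.3 − 107.8)·Km = 138 − 64.7.
Km = 73.30/234.5 = 0.313 nM; then Vmax = 64.7(0.313+0.189)/0.189 = 172 μmol·min⁻¹.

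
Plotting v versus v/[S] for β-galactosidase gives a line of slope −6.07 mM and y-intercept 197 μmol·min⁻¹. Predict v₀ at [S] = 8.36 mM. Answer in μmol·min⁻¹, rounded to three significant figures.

114 μmol·min⁻¹

In the Eadie–Hofstee form v = Vmax − Km·(v/[S]), the slope is −Km and the intercept is Vmax, so Km = 6.07 mM and Vmax = 197 μmol·min⁻¹.
v = 197 × 8.36/(6.07 + 8.36) = 114 μmol·min⁻¹.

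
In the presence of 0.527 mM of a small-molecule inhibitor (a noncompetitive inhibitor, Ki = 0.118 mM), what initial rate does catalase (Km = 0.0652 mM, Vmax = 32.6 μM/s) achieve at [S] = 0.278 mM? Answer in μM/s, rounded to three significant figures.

4.83 μM/s

With α = 1 + [I]/Ki = 1 + 0.527/0.118 = 5.466, the noncompetitive rate law is v = (Vmax/α)·[S] / (Km + [S]).
v = (32.6/5.466)×0.278 / (0.0652 + 0.278) = 1.658/0.3432 = 4.83 μM/s.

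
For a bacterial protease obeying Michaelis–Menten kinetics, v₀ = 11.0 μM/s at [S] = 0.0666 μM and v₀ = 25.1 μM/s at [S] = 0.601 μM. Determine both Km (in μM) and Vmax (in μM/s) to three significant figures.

Km = 0.114 μM; Vmax = 29.9 μM/s

From v = Vmax[S]/(Km+[S]), each point gives Vmax = v(Km+[S])/[S].
Equating: 11.0(Km+0.0666)/0.0666 = 25.1(Km+0.601)/0.601.
165.2·Km + 11.0 = 41.76·Km + 25.1, so (165.2 − 41.76)·Km = 25.1 − 11.0.
Km = 14.10/123.4 = 0.114 μM; then Vmax = 11.0(0.114+0.0666)/0.0666 = 29.9 μM/s.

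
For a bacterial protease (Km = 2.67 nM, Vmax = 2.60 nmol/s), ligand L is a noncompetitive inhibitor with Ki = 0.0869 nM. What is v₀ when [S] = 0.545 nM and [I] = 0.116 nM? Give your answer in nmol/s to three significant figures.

0.189 nmol/s

With α = 1 + [I]/Ki = 1 + 0.116/0.0869 = 2.335, the noncompetitive rate law is v = (Vmax/α)·[S] / (Km + [S]).
v = (2.60/2.335)×0.545 / (2.67 + 0.545) = 0.6069/3.215 = 0.189 nmol/s.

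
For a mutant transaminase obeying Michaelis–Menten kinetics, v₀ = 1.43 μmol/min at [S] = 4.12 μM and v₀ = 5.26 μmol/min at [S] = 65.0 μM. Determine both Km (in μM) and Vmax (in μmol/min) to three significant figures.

In reciprocal form, 1/v = (Km/Vmax)·(1/[S]) + 1/Vmax. The two points give (1/[S], 1/v) = (0.2427, 0.6993) and (0.01538, 0.1901).
Slope = (0.6993 − 0.1901)/(0.2427 − 0.01538) = 2.240; intercept = 0.6993 − 2.240×0.2427 = 0.1557.
Vmax = 1/intercept = 6.42 μmol/min; Km = slope × Vmax = 2.240 × 6.42 = 14.4 μM.

Km = 14.4 μM; Vmax = 6.42 μmol/min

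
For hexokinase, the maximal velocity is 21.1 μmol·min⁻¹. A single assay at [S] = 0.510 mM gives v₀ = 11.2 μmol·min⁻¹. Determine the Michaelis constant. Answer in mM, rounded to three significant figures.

0.451 mM

From v = Vmax[S]/(Km+[S]), Km = [S](Vmax − v)/v.
Km = 0.510 × (21.1 − 11.2) / 11.2 = 5.049/11.2 = 0.451 mM.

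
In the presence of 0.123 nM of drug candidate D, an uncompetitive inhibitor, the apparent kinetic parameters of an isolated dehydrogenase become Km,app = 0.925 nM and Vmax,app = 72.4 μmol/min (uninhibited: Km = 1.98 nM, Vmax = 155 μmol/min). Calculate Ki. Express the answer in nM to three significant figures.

0.108 nM

Uncompetitive: Vmax,app = Vmax/α (and Km,app = Km/α) with α = 1 + [I]/Ki.
α = Vmax/Vmax,app = 155/72.4 = 2.141.
Ki = [I]/(α − 1) = 0.123/1.141 = 0.108 nM.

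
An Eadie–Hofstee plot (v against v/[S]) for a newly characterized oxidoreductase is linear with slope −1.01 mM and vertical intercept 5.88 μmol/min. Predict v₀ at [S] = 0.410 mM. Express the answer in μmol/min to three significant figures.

1.70 μmol/min

In the Eadie–Hofstee form v = Vmax − Km·(v/[S]), the slope is −Km and the intercept is Vmax, so Km = 1.01 mM and Vmax = 5.88 μmol/min.
v = 5.88 × 0.410/(1.01 + 0.410) = 1.70 μmol/min.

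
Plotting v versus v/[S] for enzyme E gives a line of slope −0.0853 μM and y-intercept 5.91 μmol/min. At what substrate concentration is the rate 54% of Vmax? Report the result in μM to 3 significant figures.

The Eadie–Hofstee slope gives Km = 0.0853 μM (slope = −Km).
v/Vmax = [S]/(Km+[S]) = 0.54 ⇒ [S] = Km·0.54/(1−0.54) = 0.0853 × 1.174 = 0.100 μM.

0.100 μM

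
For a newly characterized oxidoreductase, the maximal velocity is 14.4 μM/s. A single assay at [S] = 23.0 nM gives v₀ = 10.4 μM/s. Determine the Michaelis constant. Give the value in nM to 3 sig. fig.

From v = Vmax[S]/(Km+[S]), Km = [S](Vmax − v)/v.
Km = 23.0 × (14.4 − 10.4) / 10.4 = 92.00/10.4 = 8.85 nM.

8.85 nM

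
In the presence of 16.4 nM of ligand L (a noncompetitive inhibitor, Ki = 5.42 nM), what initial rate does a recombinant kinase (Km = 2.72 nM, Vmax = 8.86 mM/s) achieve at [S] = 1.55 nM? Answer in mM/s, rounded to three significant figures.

0.799 mM/s

α = 1 + [I]/Ki = 1 + 16.4/5.42 = 4.026.
For a noncompetitive inhibitor, Vmax is reduced to Vmax/α while Km is unchanged: Km,app = 2.72 nM, Vmax,app = 2.20 mM/s.
v = Vmax,app·[S]/(Km,app + [S]) = 2.20 × 1.55/(2.72 + 1.55) = 0.799 mM/s.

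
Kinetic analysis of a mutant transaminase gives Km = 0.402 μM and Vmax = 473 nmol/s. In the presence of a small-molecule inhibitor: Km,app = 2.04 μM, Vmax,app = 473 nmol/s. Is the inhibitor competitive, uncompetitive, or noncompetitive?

Km increases (0.402 → 2.04 μM) while Vmax is unchanged — the hallmark of competitive inhibition.

competitive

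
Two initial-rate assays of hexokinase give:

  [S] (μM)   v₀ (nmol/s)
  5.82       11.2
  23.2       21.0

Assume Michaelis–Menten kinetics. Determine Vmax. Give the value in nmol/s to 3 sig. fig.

In reciprocal form, 1/v = (Km/Vmax)·(1/[S]) + 1/Vmax. The two points give (1/[S], 1/v) = (0.1718, 0.08929) and (0.04310, 0.04762).
Slope = (0.08929 − 0.04762)/(0.1718 − 0.04310) = 0.3237; intercept = 0.08929 − 0.3237×0.1718 = 0.03367.
Vmax = 1/intercept = 29.7 nmol/s; Km = slope × Vmax = 0.3237 × 29.7 = 9.62 μM.

29.7 nmol/s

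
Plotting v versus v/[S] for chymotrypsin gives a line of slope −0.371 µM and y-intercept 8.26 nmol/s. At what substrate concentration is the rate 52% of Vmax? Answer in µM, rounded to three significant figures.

The Eadie–Hofstee slope gives Km = 0.371 µM (slope = −Km).
v/Vmax = [S]/(Km+[S]) = 0.52 ⇒ [S] = Km·0.52/(1−0.52) = 0.371 × 1.083 = 0.402 µM.

0.402 µM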